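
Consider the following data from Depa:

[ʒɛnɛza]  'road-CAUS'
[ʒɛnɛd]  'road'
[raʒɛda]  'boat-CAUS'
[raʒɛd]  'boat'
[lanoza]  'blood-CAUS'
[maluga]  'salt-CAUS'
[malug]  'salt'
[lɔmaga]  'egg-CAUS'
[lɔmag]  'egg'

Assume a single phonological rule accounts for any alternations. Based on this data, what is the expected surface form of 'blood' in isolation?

[lanod]

'road' shows [z] ~ [d] at the end of the stem ([ʒɛnɛza] vs [ʒɛnɛd]).
If /d/ were underlying and a rule turned it into [z] before the CAUS suffix, 'boat' would also alternate; but it has [d] in both [raʒɛda] and [raʒɛd].
The underlying segment must be /z/; voiced fricatives become stops word-finally, yielding [d] there.
The one attested form of 'blood', [lanoza], shows underlying /lanoz/. Applying the same rule word-finally gives [lanod].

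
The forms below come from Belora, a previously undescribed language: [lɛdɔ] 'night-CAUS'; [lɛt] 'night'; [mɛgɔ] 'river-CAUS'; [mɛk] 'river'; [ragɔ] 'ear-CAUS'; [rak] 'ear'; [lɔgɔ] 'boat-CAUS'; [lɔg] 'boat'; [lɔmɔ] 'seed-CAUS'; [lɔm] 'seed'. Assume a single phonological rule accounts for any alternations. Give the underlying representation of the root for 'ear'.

'ear' shows [g] ~ [k] at the end of the stem ([ragɔ] vs [rak]).
Compare 'boat', with invariant [g] in [lɔgɔ] and [lɔg]: an analysis with underlying /g/ and a rule producing [k] in isolation would wrongly predict alternation here too.
Therefore /k/ is basic and [g] is derived by intervocalic voicing (voiceless stops become voiced between vowels).

/rak/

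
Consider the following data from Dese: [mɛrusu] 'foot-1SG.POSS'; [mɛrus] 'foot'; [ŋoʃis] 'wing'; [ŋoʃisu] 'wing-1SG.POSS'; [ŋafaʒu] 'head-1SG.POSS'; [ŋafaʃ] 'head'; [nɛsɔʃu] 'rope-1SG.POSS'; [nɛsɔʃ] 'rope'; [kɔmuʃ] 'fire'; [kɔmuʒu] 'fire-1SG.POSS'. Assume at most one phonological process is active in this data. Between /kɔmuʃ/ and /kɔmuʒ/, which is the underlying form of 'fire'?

In [kɔmuʒu] and [kɔmuʃ] the final segment of 'fire' alternates: [ʒ] ~ [ʃ].
If /ʃ/ were underlying and a rule turned it into [ʒ] before the 1SG.POSS suffix, 'rope' would also alternate; but it has [ʃ] in both [nɛsɔʃu] and [nɛsɔʃ].
The underlying segment must be /ʒ/; voiced obstruents become voiceless word-finally, yielding [ʃ] there.

/kɔmuʒ/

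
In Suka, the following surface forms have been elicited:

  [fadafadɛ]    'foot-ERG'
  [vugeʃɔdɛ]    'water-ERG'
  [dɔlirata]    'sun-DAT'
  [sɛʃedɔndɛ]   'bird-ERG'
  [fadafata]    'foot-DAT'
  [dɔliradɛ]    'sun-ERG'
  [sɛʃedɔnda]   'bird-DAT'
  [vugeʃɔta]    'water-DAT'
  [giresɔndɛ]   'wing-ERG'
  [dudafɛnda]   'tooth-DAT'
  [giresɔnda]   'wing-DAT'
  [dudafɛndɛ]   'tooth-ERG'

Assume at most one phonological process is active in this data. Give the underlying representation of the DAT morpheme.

/-ta/

The DAT suffix surfaces as [-da] and [-ta], depending on the final segment of the stem.
By contrast the ERG suffix keeps its initial [d] throughout — that segment must be underlying.
So the underlying form is /-ta/, and voiceless stops become voiced after a nasal.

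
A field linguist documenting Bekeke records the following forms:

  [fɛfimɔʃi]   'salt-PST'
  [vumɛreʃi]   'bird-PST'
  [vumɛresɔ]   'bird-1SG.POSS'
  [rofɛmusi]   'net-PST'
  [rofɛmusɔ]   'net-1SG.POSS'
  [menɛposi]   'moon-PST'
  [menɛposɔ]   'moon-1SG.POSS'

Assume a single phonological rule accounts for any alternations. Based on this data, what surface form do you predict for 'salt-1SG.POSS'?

The stem for 'bird' ends in [ʃ] in [vumɛreʃi] but [s] in [vumɛresɔ].
Compare 'net', with invariant [s] in [rofɛmusi] and [rofɛmusɔ]: an analysis with underlying /s/ and a rule producing [ʃ] before the PST suffix would wrongly predict alternation here too.
The underlying segment must be /ʃ/; palato-alveolar /ʃ/ becomes [s] when no front vowel follows, yielding [s] there.
From [fɛfimɔʃi] the stem 'salt' is /fɛfimɔʃ/; when no front vowel follows this yields [fɛfimɔsɔ].

[fɛfimɔsɔ]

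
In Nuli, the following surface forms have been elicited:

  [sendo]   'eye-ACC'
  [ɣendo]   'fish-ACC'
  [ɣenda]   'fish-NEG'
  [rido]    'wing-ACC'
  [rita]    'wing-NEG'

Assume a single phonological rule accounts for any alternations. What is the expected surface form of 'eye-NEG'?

[senda]

The NEG suffix surfaces as [-da] and [-ta], depending on the final segment of the stem.
The ACC suffix, which begins with [d], is invariant after every stem; so [d] is not altered by any rule here.
The NEG suffix is therefore /-ta/ underlyingly, with post-nasal voicing: voiceless stops become voiced after a nasal.
After 'eye', which ends in a nasal, the suffix surfaces as [-da], giving [senda].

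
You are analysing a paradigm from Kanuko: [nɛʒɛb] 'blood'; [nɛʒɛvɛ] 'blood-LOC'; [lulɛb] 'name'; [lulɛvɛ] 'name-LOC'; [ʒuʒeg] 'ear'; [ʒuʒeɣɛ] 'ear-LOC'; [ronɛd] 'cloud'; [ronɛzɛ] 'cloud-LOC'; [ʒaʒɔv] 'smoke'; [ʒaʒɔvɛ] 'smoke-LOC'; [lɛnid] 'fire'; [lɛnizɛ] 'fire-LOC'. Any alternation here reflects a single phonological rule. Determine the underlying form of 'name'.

/lulɛb/

The stem for 'name' ends in [b] in [lulɛb] but [v] in [lulɛvɛ].
The stem 'smoke' ([ʒaʒɔv], [ʒaʒɔvɛ]) shows [v] unchanged in both environments, so [v] cannot be basic with [b] derived in isolation.
The alternation reflects intervocalic spirantization: voiced stops become fricatives between vowels. /b/ is underlying.
So 'name' = /lulɛb/.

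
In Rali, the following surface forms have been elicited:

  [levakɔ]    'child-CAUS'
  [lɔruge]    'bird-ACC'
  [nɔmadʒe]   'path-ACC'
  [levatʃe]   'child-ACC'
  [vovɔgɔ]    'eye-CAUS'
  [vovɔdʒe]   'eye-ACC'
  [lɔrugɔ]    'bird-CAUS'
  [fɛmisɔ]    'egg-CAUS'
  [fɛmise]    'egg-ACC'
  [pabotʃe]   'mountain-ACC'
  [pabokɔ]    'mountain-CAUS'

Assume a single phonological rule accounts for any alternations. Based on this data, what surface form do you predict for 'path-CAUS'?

[nɔmagɔ]

The stem for 'eye' ends in [g] in [vovɔgɔ] but [dʒ] in [vovɔdʒe].
If /g/ were underlying and a rule turned it into [dʒ] before the ACC suffix, 'bird' would also alternate; but it has [g] in both [lɔrugɔ] and [lɔruge].
Therefore /dʒ/ is basic and [g] is derived by depalatalization (palato-alveolar /tʃ/ and /dʒ/ become [k] and [g] when no front vowel follows).
From [nɔmadʒe] the stem 'path' is /nɔmadʒ/; when no front vowel follows this yields [nɔmagɔ].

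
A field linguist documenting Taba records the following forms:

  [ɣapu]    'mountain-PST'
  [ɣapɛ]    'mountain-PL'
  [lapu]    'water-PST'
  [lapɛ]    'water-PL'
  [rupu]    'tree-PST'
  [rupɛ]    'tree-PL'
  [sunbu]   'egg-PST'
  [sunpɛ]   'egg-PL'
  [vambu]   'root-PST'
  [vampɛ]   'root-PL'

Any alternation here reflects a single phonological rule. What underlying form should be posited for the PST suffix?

/-bu/

The PST suffix surfaces as [-bu] and [-pu], depending on the final segment of the stem.
By contrast the PL suffix keeps its initial [p] throughout — that segment must be underlying.
The PST suffix is therefore /-bu/ underlyingly, with post-vocalic devoicing: voiced stops become voiceless after a vowel.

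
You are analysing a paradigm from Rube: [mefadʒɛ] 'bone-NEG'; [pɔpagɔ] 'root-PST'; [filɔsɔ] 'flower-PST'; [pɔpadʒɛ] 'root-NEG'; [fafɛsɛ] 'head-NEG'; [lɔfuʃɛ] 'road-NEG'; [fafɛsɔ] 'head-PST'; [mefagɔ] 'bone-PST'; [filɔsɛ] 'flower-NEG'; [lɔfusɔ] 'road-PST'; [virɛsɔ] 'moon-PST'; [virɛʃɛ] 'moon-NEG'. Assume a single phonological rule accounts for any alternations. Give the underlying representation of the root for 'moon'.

/virɛʃ/

In [virɛʃɛ] and [virɛsɔ] the final segment of 'moon' alternates: [ʃ] ~ [s].
The stem 'head' ([fafɛsɛ], [fafɛsɔ]) shows [s] unchanged in both environments, so [s] cannot be basic with [ʃ] derived before the NEG suffix.
The alternation reflects depalatalization: palato-alveolar /dʒ/ and /ʃ/ become [g] and [s] when no front vowel follows. /ʃ/ is underlying.
Hence 'moon' is /virɛʃ/ underlyingly.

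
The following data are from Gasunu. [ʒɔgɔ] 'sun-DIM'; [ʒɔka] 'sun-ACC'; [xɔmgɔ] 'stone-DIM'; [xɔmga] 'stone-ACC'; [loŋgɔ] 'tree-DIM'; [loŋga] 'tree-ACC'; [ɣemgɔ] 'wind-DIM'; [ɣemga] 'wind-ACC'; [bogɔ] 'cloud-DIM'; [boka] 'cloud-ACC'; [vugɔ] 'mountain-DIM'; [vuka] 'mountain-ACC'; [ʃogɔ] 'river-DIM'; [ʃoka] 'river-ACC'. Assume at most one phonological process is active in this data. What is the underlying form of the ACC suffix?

/-ka/

The ACC suffix surfaces as [-ga] and [-ka], depending on the final segment of the stem.
The DIM suffix, which begins with [g], is invariant after every stem; so [g] is not altered by any rule here.
So the underlying form is /-ka/, and voiceless stops become voiced after a nasal.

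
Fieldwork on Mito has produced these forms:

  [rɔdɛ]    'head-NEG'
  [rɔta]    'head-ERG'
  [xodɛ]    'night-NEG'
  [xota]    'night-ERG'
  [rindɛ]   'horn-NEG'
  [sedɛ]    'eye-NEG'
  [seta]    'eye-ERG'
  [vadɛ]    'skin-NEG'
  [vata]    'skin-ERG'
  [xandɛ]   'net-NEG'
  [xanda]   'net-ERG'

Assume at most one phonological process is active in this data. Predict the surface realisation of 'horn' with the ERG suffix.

The ERG suffix surfaces as [-da] and [-ta], depending on the final segment of the stem.
The NEG suffix, which begins with [d], is invariant after every stem; so [d] is not altered by any rule here.
So the underlying form is /-ta/, and voiceless stops become voiced after a nasal.
After 'horn', which ends in a nasal, the suffix surfaces as [-da], giving [rinda].

[rinda]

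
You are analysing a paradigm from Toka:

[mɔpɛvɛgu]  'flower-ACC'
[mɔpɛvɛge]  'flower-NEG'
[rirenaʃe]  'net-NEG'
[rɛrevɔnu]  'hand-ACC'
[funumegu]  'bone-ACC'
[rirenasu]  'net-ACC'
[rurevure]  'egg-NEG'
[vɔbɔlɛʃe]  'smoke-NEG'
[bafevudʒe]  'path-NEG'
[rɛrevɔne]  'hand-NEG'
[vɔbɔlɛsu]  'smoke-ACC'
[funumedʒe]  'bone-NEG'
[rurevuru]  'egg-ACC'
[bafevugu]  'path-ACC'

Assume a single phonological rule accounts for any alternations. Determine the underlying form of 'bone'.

/funumedʒ/

'bone' shows [dʒ] ~ [g] at the end of the stem ([funumedʒe] vs [funumegu]).
Compare 'flower', with invariant [g] in [mɔpɛvɛge] and [mɔpɛvɛgu]: an analysis with underlying /g/ and a rule producing [dʒ] before the NEG suffix would wrongly predict alternation here too.
So /dʒ/ is underlying, and a rule of depalatalization — palato-alveolar /dʒ/ and /ʃ/ become [g] and [s] when no front vowel follows — gives [g].
So 'bone' = /funumedʒ/.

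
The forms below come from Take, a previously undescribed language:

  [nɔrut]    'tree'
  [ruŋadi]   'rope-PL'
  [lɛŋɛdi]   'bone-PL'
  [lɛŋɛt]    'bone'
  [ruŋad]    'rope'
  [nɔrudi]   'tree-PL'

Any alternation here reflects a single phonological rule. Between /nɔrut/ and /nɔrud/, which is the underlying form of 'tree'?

/nɔrut/

The stem for 'tree' ends in [d] in [nɔrudi] but [t] in [nɔrut].
The stem 'rope' ([ruŋadi], [ruŋad]) shows [d] unchanged in both environments, so [d] cannot be basic with [t] derived in isolation.
Therefore /t/ is basic and [d] is derived by intervocalic voicing (voiceless stops become voiced between vowels).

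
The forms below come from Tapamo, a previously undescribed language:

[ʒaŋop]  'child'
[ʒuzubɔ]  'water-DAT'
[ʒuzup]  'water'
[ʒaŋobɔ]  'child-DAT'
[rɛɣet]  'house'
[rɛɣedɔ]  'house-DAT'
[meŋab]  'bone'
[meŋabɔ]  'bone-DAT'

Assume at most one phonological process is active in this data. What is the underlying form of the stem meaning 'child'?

/ʒaŋop/

The stem for 'child' ends in [p] in [ʒaŋop] but [b] in [ʒaŋobɔ].
If /b/ were underlying and a rule turned it into [p] in isolation, 'bone' would also alternate; but it has [b] in both [meŋab] and [meŋabɔ].
Therefore /p/ is basic and [b] is derived by intervocalic voicing (voiceless stops become voiced between vowels).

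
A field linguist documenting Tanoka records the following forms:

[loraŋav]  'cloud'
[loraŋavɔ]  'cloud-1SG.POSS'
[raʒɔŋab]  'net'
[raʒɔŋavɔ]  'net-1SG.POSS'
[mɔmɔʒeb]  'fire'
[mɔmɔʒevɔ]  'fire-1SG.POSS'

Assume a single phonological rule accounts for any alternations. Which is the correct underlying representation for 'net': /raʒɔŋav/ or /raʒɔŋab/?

/raʒɔŋab/

The root 'net' surfaces as [raʒɔŋab] and [raʒɔŋavɔ], with a stem-final [b] ~ [v] alternation.
Compare 'cloud', with invariant [v] in [loraŋav] and [loraŋavɔ]: an analysis with underlying /v/ and a rule producing [b] in isolation would wrongly predict alternation here too.
Therefore /b/ is basic and [v] is derived by intervocalic spirantization (voiced stops become fricatives between vowels).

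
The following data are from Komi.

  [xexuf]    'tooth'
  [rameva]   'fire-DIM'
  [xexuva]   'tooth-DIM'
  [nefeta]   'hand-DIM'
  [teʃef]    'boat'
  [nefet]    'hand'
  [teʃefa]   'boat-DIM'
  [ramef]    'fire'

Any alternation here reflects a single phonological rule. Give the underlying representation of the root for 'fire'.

'fire' shows [v] ~ [f] at the end of the stem ([rameva] vs [ramef]).
If /f/ were underlying and a rule turned it into [v] before the DIM suffix, 'boat' would also alternate; but it has [f] in both [teʃefa] and [teʃef].
So /v/ is underlying, and a rule of word-final obstruent devoicing — voiced obstruents become voiceless word-finally — gives [f].
The underlying form of 'fire' is therefore /ramev/.

/ramev/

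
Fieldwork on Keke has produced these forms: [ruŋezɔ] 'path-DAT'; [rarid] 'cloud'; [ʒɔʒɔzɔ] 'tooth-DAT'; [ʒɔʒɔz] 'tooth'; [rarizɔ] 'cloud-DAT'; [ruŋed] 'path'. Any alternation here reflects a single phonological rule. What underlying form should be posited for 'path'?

/ruŋed/

The root 'path' surfaces as [ruŋezɔ] and [ruŋed], with a stem-final [z] ~ [d] alternation.
If /z/ were underlying and a rule turned it into [d] in isolation, 'tooth' would also alternate; but it has [z] in both [ʒɔʒɔzɔ] and [ʒɔʒɔz].
So /d/ is underlying, and a rule of intervocalic spirantization — voiced stops become fricatives between vowels — gives [z].
Hence 'path' is /ruŋed/ underlyingly.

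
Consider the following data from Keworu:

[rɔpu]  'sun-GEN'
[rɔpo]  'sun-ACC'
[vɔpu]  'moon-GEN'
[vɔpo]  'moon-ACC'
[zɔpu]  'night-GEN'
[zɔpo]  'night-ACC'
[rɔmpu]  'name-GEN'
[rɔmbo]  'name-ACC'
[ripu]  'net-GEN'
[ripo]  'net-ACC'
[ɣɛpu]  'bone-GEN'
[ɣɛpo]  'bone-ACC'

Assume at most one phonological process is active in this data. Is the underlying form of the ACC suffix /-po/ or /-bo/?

The ACC morpheme has two allomorphs, [-bo] and [-po].
By contrast the GEN suffix keeps its initial [p] throughout — that segment must be underlying.
So the underlying form is /-bo/, and voiced stops become voiceless after a vowel.

/-bo/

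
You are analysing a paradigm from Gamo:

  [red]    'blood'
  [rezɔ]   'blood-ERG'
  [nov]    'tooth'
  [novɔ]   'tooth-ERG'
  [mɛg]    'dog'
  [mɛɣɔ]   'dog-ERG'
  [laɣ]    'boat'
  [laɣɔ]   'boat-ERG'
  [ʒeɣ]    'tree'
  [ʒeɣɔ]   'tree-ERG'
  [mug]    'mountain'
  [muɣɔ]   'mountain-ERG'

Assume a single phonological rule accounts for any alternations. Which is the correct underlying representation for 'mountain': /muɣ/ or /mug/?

/mug/

The stem for 'mountain' ends in [g] in [mug] but [ɣ] in [muɣɔ].
If /ɣ/ were underlying and a rule turned it into [g] in isolation, 'tree' would also alternate; but it has [ɣ] in both [ʒeɣ] and [ʒeɣɔ].
The underlying segment must be /g/; voiced stops become fricatives between vowels, yielding [ɣ] there.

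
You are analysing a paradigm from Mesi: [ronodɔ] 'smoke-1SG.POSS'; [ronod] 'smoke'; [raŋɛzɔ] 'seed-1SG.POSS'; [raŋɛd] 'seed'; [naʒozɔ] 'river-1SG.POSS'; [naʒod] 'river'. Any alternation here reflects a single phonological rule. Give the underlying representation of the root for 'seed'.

'seed' shows [z] ~ [d] at the end of the stem ([raŋɛzɔ] vs [raŋɛd]).
The stem 'smoke' ([ronodɔ], [ronod]) shows [d] unchanged in both environments, so [d] cannot be basic with [z] derived before the 1SG.POSS suffix.
The underlying segment must be /z/; voiced fricatives become stops word-finally, yielding [d] there.

/raŋɛz/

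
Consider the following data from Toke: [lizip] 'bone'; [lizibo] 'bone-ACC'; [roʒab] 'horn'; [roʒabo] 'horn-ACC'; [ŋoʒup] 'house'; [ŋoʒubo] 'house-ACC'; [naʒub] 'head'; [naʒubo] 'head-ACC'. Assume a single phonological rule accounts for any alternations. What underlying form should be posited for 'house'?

The root 'house' surfaces as [ŋoʒup] and [ŋoʒubo], with a stem-final [p] ~ [b] alternation.
The stem 'horn' ([roʒab], [roʒabo]) shows [b] unchanged in both environments, so [b] cannot be basic with [p] derived in isolation.
The alternation reflects intervocalic voicing: voiceless stops become voiced between vowels. /p/ is underlying.
So 'house' = /ŋoʒup/.

/ŋoʒup/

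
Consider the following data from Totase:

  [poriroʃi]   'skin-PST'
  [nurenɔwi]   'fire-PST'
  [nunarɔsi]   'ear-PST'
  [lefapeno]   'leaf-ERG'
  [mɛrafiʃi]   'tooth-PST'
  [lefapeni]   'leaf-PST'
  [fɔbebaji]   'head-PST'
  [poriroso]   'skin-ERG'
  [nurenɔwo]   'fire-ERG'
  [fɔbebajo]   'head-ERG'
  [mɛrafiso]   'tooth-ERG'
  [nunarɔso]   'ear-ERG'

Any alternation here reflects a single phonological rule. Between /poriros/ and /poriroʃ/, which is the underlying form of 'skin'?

/poriroʃ/

In [poriroso] and [poriroʃi] the final segment of 'skin' alternates: [s] ~ [ʃ].
The stem 'ear' ([nunarɔso], [nunarɔsi]) shows [s] unchanged in both environments, so [s] cannot be basic with [ʃ] derived before the PST suffix.
Therefore /ʃ/ is basic and [s] is derived by depalatalization (palato-alveolar /ʃ/ becomes [s] when no front vowel follows).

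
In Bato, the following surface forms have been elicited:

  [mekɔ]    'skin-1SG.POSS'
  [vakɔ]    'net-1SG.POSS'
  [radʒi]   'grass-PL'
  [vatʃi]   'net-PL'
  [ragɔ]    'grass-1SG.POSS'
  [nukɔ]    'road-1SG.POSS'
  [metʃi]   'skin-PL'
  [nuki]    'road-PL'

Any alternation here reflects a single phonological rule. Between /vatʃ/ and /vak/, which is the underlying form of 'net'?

/vatʃ/

'net' shows [tʃ] ~ [k] at the end of the stem ([vatʃi] vs [vakɔ]).
If /k/ were underlying and a rule turned it into [tʃ] before the PL suffix, 'road' would also alternate; but it has [k] in both [nuki] and [nukɔ].
The underlying segment must be /tʃ/; palato-alveolar /tʃ/ and /dʒ/ become [k] and [g] when no front vowel follows, yielding [k] there.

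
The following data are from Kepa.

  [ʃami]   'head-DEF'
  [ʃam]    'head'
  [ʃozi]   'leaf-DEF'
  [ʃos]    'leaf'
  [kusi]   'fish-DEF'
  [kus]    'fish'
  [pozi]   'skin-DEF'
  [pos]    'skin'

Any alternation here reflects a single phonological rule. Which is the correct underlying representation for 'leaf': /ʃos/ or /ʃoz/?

In [ʃozi] and [ʃos] the final segment of 'leaf' alternates: [z] ~ [s].
Compare 'fish', with invariant [s] in [kusi] and [kus]: an analysis with underlying /s/ and a rule producing [z] before the DEF suffix would wrongly predict alternation here too.
Therefore /z/ is basic and [s] is derived by word-final obstruent devoicing (voiced obstruents become voiceless word-finally).

/ʃoz/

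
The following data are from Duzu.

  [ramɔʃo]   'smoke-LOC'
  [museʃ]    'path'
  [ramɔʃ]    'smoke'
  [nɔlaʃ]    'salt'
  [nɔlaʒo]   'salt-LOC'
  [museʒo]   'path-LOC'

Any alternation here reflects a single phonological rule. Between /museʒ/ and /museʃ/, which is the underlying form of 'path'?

The stem for 'path' ends in [ʒ] in [museʒo] but [ʃ] in [museʃ].
Compare 'smoke', with invariant [ʃ] in [ramɔʃo] and [ramɔʃ]: an analysis with underlying /ʃ/ and a rule producing [ʒ] before the LOC suffix would wrongly predict alternation here too.
So /ʒ/ is underlying, and a rule of word-final obstruent devoicing — voiced obstruents become voiceless word-finally — gives [ʃ].

/museʒ/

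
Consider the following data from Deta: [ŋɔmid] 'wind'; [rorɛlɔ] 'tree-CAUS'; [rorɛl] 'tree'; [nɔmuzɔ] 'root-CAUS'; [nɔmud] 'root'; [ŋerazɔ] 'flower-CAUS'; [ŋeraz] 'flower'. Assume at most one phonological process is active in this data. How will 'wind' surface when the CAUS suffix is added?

[ŋɔmizɔ]

The root 'root' surfaces as [nɔmuzɔ] and [nɔmud], with a stem-final [z] ~ [d] alternation.
But 'flower' keeps [z] in both environments ([ŋerazɔ], [ŋeraz]), so there is no rule changing /z/ to [d] in isolation.
Therefore /d/ is basic and [z] is derived by intervocalic spirantization (voiced stops become fricatives between vowels).
From [ŋɔmid] the stem 'wind' is /ŋɔmid/; between vowels this yields [ŋɔmizɔ].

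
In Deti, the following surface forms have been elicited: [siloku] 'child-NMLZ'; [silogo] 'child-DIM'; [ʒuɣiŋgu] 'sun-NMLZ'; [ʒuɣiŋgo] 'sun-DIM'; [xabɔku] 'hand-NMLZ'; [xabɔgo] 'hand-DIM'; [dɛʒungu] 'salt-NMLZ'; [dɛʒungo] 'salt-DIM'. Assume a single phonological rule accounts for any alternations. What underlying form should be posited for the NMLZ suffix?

The NMLZ morpheme has two allomorphs, [-gu] and [-ku].
By contrast the DIM suffix keeps its initial [g] throughout — that segment must be underlying.
So the underlying form is /-ku/, and voiceless stops become voiced after a nasal.

/-ku/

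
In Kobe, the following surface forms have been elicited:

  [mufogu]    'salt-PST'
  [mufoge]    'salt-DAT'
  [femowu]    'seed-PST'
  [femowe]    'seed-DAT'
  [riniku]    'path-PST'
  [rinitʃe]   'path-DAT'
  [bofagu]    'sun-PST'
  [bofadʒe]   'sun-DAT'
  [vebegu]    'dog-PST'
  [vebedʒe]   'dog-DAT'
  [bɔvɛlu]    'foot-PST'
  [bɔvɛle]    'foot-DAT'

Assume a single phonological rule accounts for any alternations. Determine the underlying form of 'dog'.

'dog' shows [g] ~ [dʒ] at the end of the stem ([vebegu] vs [vebedʒe]).
The stem 'salt' ([mufogu], [mufoge]) shows [g] unchanged in both environments, so [g] cannot be basic with [dʒ] derived before the DAT suffix.
The underlying segment must be /dʒ/; palato-alveolar /tʃ/ and /dʒ/ become [k] and [g] when no front vowel follows, yielding [g] there.

/vebedʒ/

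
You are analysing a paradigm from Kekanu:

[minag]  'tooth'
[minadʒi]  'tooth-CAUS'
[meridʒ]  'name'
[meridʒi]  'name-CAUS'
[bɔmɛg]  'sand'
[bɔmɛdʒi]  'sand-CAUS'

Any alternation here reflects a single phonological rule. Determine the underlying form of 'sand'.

The root 'sand' surfaces as [bɔmɛg] and [bɔmɛdʒi], with a stem-final [g] ~ [dʒ] alternation.
Compare 'name', with invariant [dʒ] in [meridʒ] and [meridʒi]: an analysis with underlying /dʒ/ and a rule producing [g] in isolation would wrongly predict alternation here too.
The underlying segment must be /g/; /g/ becomes palato-alveolar [dʒ] before a front vowel, yielding [dʒ] there.

/bɔmɛg/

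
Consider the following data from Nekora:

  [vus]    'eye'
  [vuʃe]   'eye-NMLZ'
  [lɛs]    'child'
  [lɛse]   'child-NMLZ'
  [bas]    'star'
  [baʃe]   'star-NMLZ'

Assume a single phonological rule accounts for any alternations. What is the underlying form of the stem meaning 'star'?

In [bas] and [baʃe] the final segment of 'star' alternates: [s] ~ [ʃ].
The stem 'child' ([lɛs], [lɛse]) shows [s] unchanged in both environments, so [s] cannot be basic with [ʃ] derived before the NMLZ suffix.
So /ʃ/ is underlying, and a rule of depalatalization — palato-alveolar /ʃ/ becomes [s] when no front vowel follows — gives [s].

/baʃ/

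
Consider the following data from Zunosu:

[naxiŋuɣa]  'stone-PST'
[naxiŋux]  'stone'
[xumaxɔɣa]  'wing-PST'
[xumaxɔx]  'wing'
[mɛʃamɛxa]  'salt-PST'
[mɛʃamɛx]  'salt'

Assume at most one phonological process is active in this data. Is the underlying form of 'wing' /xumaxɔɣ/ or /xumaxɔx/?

/xumaxɔɣ/

The root 'wing' surfaces as [xumaxɔɣa] and [xumaxɔx], with a stem-final [ɣ] ~ [x] alternation.
But 'salt' keeps [x] in both environments ([mɛʃamɛxa], [mɛʃamɛx]), so there is no rule changing /x/ to [ɣ] before the PST suffix.
The alternation reflects word-final obstruent devoicing: voiced obstruents become voiceless word-finally. /ɣ/ is underlying.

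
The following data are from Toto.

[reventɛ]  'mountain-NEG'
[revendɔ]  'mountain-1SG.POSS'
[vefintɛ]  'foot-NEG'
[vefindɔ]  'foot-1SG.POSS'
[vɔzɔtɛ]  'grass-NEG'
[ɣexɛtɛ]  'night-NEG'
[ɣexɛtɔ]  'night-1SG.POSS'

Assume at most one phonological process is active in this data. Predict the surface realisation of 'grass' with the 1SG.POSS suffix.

[vɔzɔtɔ]

The 1SG.POSS suffix surfaces as [-dɔ] and [-tɔ], depending on the final segment of the stem.
By contrast the NEG suffix keeps its initial [t] throughout — that segment must be underlying.
So the underlying form is /-dɔ/, and voiced stops become voiceless after a vowel.
After 'grass', which ends in a vowel, the suffix surfaces as [-tɔ], giving [vɔzɔtɔ].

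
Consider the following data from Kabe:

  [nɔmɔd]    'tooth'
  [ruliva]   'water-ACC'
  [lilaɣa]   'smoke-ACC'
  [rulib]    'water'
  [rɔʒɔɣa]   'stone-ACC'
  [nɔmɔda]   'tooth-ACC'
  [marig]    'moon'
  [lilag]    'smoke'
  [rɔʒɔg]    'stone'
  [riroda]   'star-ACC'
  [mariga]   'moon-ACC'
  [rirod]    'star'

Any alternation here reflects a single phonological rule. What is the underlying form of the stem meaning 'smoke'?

/lilaɣ/

In [lilaɣa] and [lilag] the final segment of 'smoke' alternates: [ɣ] ~ [g].
Compare 'moon', with invariant [g] in [mariga] and [marig]: an analysis with underlying /g/ and a rule producing [ɣ] before the ACC suffix would wrongly predict alternation here too.
Therefore /ɣ/ is basic and [g] is derived by word-final hardening (voiced fricatives become stops word-finally).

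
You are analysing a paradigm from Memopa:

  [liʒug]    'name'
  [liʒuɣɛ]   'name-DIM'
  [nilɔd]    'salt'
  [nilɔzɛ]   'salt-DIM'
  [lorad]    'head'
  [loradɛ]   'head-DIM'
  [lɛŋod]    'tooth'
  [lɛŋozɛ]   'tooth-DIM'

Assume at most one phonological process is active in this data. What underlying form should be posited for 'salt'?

'salt' shows [d] ~ [z] at the end of the stem ([nilɔd] vs [nilɔzɛ]).
But 'head' keeps [d] in both environments ([lorad], [loradɛ]), so there is no rule changing /d/ to [z] before the DIM suffix.
So /z/ is underlying, and a rule of word-final hardening — voiced fricatives become stops word-finally — gives [d].
The underlying form of 'salt' is therefore /nilɔz/.

/nilɔz/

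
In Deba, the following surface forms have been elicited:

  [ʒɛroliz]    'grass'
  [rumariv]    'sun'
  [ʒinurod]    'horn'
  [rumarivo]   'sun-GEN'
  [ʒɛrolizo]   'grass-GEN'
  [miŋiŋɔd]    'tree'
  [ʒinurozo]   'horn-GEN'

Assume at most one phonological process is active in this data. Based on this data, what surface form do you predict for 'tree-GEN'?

[miŋiŋɔzo]

The stem for 'horn' ends in [d] in [ʒinurod] but [z] in [ʒinurozo].
If /z/ were underlying and a rule turned it into [d] in isolation, 'grass' would also alternate; but it has [z] in both [ʒɛroliz] and [ʒɛrolizo].
So /d/ is underlying, and a rule of intervocalic spirantization — voiced stops become fricatives between vowels — gives [z].
From [miŋiŋɔd] the stem 'tree' is /miŋiŋɔd/; between vowels this yields [miŋiŋɔzo].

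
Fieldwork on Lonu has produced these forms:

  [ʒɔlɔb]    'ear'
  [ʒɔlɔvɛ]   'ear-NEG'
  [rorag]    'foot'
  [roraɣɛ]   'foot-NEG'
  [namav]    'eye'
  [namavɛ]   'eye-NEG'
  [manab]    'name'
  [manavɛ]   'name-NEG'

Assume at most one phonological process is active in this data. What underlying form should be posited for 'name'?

'name' shows [b] ~ [v] at the end of the stem ([manab] vs [manavɛ]).
The stem 'eye' ([namav], [namavɛ]) shows [v] unchanged in both environments, so [v] cannot be basic with [b] derived in isolation.
Therefore /b/ is basic and [v] is derived by intervocalic spirantization (voiced stops become fricatives between vowels).

/manab/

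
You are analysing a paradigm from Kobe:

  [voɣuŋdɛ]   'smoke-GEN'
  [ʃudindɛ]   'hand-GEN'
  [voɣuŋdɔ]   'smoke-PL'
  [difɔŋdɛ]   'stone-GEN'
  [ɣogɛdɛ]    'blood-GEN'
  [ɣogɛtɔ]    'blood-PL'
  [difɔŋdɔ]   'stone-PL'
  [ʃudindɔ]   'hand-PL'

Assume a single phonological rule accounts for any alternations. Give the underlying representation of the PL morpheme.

The PL suffix surfaces as [-dɔ] and [-tɔ], depending on the final segment of the stem.
The GEN suffix, which begins with [d], is invariant after every stem; so [d] is not altered by any rule here.
So the underlying form is /-tɔ/, and voiceless stops become voiced after a nasal.

/-tɔ/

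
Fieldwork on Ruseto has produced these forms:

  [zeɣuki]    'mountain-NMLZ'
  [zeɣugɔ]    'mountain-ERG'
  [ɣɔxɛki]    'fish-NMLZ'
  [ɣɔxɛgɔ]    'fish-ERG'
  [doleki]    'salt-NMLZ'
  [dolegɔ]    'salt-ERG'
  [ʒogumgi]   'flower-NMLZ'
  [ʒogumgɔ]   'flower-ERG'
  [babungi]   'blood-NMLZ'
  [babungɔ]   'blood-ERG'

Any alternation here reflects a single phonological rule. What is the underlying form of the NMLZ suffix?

/-ki/

The NMLZ suffix surfaces as [-gi] and [-ki], depending on the final segment of the stem.
By contrast the ERG suffix keeps its initial [g] throughout — that segment must be underlying.
The NMLZ suffix is therefore /-ki/ underlyingly, with post-nasal voicing: voiceless stops become voiced after a nasal.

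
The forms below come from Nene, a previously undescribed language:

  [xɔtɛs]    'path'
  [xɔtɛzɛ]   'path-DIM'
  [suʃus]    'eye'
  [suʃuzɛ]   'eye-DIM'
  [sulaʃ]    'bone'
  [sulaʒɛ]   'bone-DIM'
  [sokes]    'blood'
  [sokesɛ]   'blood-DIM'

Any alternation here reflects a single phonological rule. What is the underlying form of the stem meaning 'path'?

'path' shows [s] ~ [z] at the end of the stem ([xɔtɛs] vs [xɔtɛzɛ]).
The stem 'blood' ([sokes], [sokesɛ]) shows [s] unchanged in both environments, so [s] cannot be basic with [z] derived before the DIM suffix.
The alternation reflects word-final obstruent devoicing: voiced obstruents become voiceless word-finally. /z/ is underlying.

/xɔtɛz/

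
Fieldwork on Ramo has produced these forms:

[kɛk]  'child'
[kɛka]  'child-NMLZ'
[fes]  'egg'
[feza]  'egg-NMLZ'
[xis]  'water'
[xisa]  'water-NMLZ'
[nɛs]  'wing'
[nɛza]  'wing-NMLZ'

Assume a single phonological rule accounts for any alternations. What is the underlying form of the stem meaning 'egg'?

/fez/

'egg' shows [s] ~ [z] at the end of the stem ([fes] vs [feza]).
If /s/ were underlying and a rule turned it into [z] before the NMLZ suffix, 'water' would also alternate; but it has [s] in both [xis] and [xisa].
The underlying segment must be /z/; voiced obstruents become voiceless word-finally, yielding [s] there.
Hence 'egg' is /fez/ underlyingly.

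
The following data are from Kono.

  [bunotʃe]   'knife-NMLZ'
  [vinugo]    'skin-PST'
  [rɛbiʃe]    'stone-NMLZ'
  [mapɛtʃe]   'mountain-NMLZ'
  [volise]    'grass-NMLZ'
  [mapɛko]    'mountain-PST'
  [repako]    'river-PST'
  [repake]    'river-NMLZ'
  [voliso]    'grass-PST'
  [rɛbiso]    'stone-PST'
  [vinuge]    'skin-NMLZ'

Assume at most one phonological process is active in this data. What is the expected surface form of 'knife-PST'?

[bunoko]

The root 'mountain' surfaces as [mapɛtʃe] and [mapɛko], with a stem-final [tʃ] ~ [k] alternation.
Compare 'river', with invariant [k] in [repake] and [repako]: an analysis with underlying /k/ and a rule producing [tʃ] before the NMLZ suffix would wrongly predict alternation here too.
So /tʃ/ is underlying, and a rule of depalatalization — palato-alveolar /tʃ/ and /ʃ/ become [k] and [s] when no front vowel follows — gives [k].
The one attested form of 'knife', [bunotʃe], shows underlying /bunotʃ/. Applying the same rule when no front vowel follows gives [bunoko].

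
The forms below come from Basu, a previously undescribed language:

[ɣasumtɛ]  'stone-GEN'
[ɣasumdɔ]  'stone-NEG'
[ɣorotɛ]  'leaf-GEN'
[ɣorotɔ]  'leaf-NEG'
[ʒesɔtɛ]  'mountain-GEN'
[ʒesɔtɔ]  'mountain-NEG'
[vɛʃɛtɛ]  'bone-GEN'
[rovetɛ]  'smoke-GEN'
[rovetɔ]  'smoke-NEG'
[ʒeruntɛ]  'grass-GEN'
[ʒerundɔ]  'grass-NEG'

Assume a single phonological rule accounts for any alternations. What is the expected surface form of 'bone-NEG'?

The NEG morpheme has two allomorphs, [-dɔ] and [-tɔ].
By contrast the GEN suffix keeps its initial [t] throughout — that segment must be underlying.
The NEG suffix is therefore /-dɔ/ underlyingly, with post-vocalic devoicing: voiced stops become voiceless after a vowel.
After 'bone', which ends in a vowel, the suffix surfaces as [-tɔ], giving [vɛʃɛtɔ].

[vɛʃɛtɔ]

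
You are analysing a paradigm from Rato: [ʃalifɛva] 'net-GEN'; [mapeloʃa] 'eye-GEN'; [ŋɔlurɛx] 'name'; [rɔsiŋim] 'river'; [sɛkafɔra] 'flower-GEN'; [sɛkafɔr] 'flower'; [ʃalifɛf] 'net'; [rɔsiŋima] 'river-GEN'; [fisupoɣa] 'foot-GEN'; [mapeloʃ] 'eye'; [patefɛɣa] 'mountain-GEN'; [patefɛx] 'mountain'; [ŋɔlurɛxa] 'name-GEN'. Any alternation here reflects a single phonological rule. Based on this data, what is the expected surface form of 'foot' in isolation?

[fisupox]

'mountain' shows [ɣ] ~ [x] at the end of the stem ([patefɛɣa] vs [patefɛx]).
But 'name' keeps [x] in both environments ([ŋɔlurɛxa], [ŋɔlurɛx]), so there is no rule changing /x/ to [ɣ] before the GEN suffix.
The underlying segment must be /ɣ/; voiced obstruents become voiceless word-finally, yielding [x] there.
From [fisupoɣa] the stem 'foot' is /fisupoɣ/; word-finally this yields [fisupox].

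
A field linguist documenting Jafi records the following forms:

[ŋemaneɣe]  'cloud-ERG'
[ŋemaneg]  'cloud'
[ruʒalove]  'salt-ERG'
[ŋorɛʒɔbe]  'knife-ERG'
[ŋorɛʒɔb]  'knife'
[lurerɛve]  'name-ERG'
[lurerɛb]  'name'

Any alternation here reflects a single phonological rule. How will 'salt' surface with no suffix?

The stem for 'name' ends in [v] in [lurerɛve] but [b] in [lurerɛb].
The stem 'knife' ([ŋorɛʒɔbe], [ŋorɛʒɔb]) shows [b] unchanged in both environments, so [b] cannot be basic with [v] derived before the ERG suffix.
The alternation reflects word-final hardening: voiced fricatives become stops word-finally. /v/ is underlying.
From [ruʒalove] the stem 'salt' is /ruʒalov/; word-finally this yields [ruʒalob].

[ruʒalob]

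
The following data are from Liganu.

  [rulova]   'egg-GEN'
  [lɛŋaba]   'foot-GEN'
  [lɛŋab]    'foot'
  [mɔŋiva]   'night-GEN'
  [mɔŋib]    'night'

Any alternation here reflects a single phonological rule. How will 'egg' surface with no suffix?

[rulob]

The root 'night' surfaces as [mɔŋiva] and [mɔŋib], with a stem-final [v] ~ [b] alternation.
But 'foot' keeps [b] in both environments ([lɛŋaba], [lɛŋab]), so there is no rule changing /b/ to [v] before the GEN suffix.
So /v/ is underlying, and a rule of word-final hardening — voiced fricatives become stops word-finally — gives [b].
From [rulova] the stem 'egg' is /rulov/; word-finally this yields [rulob].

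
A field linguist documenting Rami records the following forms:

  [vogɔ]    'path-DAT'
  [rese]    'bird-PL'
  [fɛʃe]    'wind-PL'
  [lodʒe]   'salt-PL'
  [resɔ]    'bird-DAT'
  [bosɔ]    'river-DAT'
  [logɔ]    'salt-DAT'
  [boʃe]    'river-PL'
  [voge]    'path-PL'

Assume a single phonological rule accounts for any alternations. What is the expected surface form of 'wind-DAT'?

'river' shows [s] ~ [ʃ] at the end of the stem ([bosɔ] vs [boʃe]).
If /s/ were underlying and a rule turned it into [ʃ] before the PL suffix, 'bird' would also alternate; but it has [s] in both [resɔ] and [rese].
Therefore /ʃ/ is basic and [s] is derived by depalatalization (palato-alveolar /dʒ/ and /ʃ/ become [g] and [s] when no front vowel follows).
The one attested form of 'wind', [fɛʃe], shows underlying /fɛʃ/. Applying the same rule when no front vowel follows gives [fɛsɔ].

[fɛsɔ]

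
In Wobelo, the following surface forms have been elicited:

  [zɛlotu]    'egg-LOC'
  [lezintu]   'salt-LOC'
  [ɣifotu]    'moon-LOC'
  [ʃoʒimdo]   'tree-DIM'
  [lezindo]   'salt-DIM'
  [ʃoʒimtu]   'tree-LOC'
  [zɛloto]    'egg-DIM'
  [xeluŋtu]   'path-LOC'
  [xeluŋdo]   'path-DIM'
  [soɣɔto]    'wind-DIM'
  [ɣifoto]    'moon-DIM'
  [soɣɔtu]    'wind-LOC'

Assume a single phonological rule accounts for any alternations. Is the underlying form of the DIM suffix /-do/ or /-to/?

/-do/

The DIM suffix surfaces as [-do] and [-to], depending on the final segment of the stem.
By contrast the LOC suffix keeps its initial [t] throughout — that segment must be underlying.
The DIM suffix is therefore /-do/ underlyingly, with post-vocalic devoicing: voiced stops become voiceless after a vowel.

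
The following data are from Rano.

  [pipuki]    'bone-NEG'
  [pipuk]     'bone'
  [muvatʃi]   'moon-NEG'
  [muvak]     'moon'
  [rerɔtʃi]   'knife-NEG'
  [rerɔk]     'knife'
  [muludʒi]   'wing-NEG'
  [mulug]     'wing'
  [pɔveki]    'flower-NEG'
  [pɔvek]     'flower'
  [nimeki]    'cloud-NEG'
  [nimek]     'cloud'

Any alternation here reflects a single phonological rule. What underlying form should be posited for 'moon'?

The root 'moon' surfaces as [muvatʃi] and [muvak], with a stem-final [tʃ] ~ [k] alternation.
But 'flower' keeps [k] in both environments ([pɔveki], [pɔvek]), so there is no rule changing /k/ to [tʃ] before the NEG suffix.
The alternation reflects depalatalization: palato-alveolar /tʃ/ and /dʒ/ become [k] and [g] when no front vowel follows. /tʃ/ is underlying.
So 'moon' = /muvatʃ/.

/muvatʃ/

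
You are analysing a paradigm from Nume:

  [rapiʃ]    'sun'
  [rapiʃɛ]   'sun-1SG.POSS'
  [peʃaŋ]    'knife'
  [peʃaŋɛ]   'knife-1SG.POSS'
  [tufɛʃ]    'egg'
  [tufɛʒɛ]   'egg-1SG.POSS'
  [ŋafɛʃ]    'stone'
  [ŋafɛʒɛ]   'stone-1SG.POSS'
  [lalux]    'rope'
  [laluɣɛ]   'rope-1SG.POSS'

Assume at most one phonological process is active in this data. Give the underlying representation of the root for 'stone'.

/ŋafɛʒ/

The root 'stone' surfaces as [ŋafɛʃ] and [ŋafɛʒɛ], with a stem-final [ʃ] ~ [ʒ] alternation.
The stem 'sun' ([rapiʃ], [rapiʃɛ]) shows [ʃ] unchanged in both environments, so [ʃ] cannot be basic with [ʒ] derived before the 1SG.POSS suffix.
So /ʒ/ is underlying, and a rule of word-final obstruent devoicing — voiced obstruents become voiceless word-finally — gives [ʃ].
Hence 'stone' is /ŋafɛʒ/ underlyingly.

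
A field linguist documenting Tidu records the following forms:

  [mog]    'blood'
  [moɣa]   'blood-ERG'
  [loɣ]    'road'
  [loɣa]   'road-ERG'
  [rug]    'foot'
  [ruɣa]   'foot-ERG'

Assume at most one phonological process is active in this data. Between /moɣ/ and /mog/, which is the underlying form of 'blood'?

/mog/

The stem for 'blood' ends in [g] in [mog] but [ɣ] in [moɣa].
Compare 'road', with invariant [ɣ] in [loɣ] and [loɣa]: an analysis with underlying /ɣ/ and a rule producing [g] in isolation would wrongly predict alternation here too.
The alternation reflects intervocalic spirantization: voiced stops become fricatives between vowels. /g/ is underlying.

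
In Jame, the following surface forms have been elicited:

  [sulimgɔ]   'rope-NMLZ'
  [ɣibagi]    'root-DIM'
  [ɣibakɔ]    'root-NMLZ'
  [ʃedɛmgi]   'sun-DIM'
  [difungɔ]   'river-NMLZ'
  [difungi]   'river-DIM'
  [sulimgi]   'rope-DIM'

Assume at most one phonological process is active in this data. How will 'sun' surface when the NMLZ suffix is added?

[ʃedɛmgɔ]

The NMLZ suffix surfaces as [-gɔ] and [-kɔ], depending on the final segment of the stem.
The DIM suffix, which begins with [g], is invariant after every stem; so [g] is not altered by any rule here.
So the underlying form is /-kɔ/, and voiceless stops become voiced after a nasal.
After 'sun', which ends in a nasal, the suffix surfaces as [-gɔ], giving [ʃedɛmgɔ].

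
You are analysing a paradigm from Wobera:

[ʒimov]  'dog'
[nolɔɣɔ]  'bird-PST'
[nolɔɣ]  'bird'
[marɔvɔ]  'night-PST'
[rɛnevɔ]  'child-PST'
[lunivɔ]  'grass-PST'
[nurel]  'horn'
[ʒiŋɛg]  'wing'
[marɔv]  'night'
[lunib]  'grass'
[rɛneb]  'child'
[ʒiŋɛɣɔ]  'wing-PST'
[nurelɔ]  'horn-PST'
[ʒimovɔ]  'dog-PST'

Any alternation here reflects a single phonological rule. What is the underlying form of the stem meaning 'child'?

The stem for 'child' ends in [b] in [rɛneb] but [v] in [rɛnevɔ].
If /v/ were underlying and a rule turned it into [b] in isolation, 'night' would also alternate; but it has [v] in both [marɔv] and [marɔvɔ].
So /b/ is underlying, and a rule of intervocalic spirantization — voiced stops become fricatives between vowels — gives [v].
The underlying form of 'child' is therefore /rɛneb/.

/rɛneb/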